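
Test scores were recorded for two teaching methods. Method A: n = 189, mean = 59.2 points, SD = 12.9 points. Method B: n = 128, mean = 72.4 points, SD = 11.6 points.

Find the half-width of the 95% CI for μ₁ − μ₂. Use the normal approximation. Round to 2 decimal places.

Per-group SEs: s₁/√n₁ = 12.9/√189 = 0.9383, s₂/√n₂ = 11.6/√128 = 1.0253.
Unpooled SE of the difference: √(0.88040689 + 1.05124009) = 1.3898.
Margin of error = z* · SE = 1.960 × 1.3898 = 2.7240.

2.72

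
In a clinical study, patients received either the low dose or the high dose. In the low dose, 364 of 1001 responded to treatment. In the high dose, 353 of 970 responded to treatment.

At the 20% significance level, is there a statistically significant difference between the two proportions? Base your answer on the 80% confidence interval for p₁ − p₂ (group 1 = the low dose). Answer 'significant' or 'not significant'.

not significant

First, p̂₁ = 364/1001 = 0.3636; p̂₂ = 353/970 = 0.3639.
The two standard errors are √(0.3636×0.6364/1001) = 0.01520 and √(0.3639×0.6361/970) = 0.01545.
Because the samples are independent, SE_diff = √(0.01520² + 0.01545²) = 0.02167.
Using z* = 1.282 for 80%, ME = 1.282 × 0.02167 = 0.02778.
p̂₁ − p̂₂ = -0.0003; interval -0.0003 ± 0.02778 gives (-0.02808, 0.02748).
The interval (-0.02808, 0.02748) contains 0, so the difference is not significant.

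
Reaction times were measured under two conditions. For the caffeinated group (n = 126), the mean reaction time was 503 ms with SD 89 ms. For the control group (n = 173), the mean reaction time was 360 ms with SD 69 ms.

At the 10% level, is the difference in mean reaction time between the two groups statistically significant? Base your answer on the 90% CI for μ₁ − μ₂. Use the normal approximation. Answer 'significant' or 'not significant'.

significant

Standard errors of each mean: 89/√126 = 7.9288 and 69/√173 = 5.2460.
SE(x̄₁ − x̄₂) = √(7.9288² + 5.2460²) = 9.5072 for independent samples with unequal variances.
With z* = 1.645, the margin is 1.645 × 9.5072 = 15.6393.
x̄₁ − x̄₂ = 503 − 360 = 143.0000; the interval is 143.0000 ± 15.6393 = (127.3607, 158.6393).
The interval (127.3607, 158.6393) does not contain 0, so the difference is significant.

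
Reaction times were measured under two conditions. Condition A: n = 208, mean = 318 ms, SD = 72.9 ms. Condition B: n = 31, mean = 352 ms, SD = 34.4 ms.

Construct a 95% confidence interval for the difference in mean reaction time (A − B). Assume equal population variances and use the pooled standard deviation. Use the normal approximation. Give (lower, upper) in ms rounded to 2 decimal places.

(-60.12, -7.88)

s_p = √[((n₁−1)s₁² + (n₂−1)s₂²)/(n₁+n₂−2)] = √[(207·72.9² + 30·34.4²)/237] = 69.2206.
SE = 69.2206·√(1/208 + 1/31) = 13.3267.
With z* = 1.960, margin = 1.960 × 13.3267 = 26.1203.
x̄₁ − x̄₂ = 318 − 352 = -34.0000; interval -34.0000 ± 26.1203 = (-60.12, -7.88).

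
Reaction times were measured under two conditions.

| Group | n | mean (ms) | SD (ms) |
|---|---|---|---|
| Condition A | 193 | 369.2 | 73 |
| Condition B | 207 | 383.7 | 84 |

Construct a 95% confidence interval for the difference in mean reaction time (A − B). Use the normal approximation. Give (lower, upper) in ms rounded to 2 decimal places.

Standard errors of each mean: 73/√193 = 5.2547 and 84/√207 = 5.8384.
SE(x̄₁ − x̄₂) = √(5.2547² + 5.8384²) = 7.8549 for independent samples with unequal variances.
With z* = 1.960, the margin is 1.960 × 7.8549 = 15.3956.
x̄₁ − x̄₂ = 369.2 − 383.7 = -14.5000; the interval is -14.5000 ± 15.3956 = (-29.90, 0.90).

(-29.90, 0.90)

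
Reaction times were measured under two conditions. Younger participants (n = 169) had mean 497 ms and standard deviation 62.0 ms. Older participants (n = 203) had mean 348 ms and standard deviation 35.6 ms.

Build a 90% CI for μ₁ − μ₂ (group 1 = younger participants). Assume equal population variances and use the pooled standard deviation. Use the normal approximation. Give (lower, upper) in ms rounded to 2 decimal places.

Pooled variance s_p² = [168·62.0² + 202·35.6²] / (169+203−2) = 2437.2938, so s_p = 49.3690.
SE_diff = s_p·√(1/n₁ + 1/n₂) = 49.3690·√(1/169 + 1/203) = 5.1408.
z* = 1.645; margin = 1.645 × 5.1408 = 8.4566.
Difference = 497 − 348 = 149.0000.
149.0000 ± 8.4566 → (140.54, 157.46).

(140.54, 157.46)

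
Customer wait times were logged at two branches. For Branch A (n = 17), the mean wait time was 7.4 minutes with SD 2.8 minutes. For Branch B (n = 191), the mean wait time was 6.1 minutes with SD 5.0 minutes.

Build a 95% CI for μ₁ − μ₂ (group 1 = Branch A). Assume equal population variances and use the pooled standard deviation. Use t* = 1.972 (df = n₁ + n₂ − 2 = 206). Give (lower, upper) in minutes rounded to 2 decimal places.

(-1.13, 3.73)

s_p = √[((n₁−1)s₁² + (n₂−1)s₂²)/(n₁+n₂−2)] = √[(16·2.8² + 190·5.0²)/206] = 4.8649.
SE = 4.8649·√(1/17 + 1/191) = 1.2313.
With t* = 1.972, margin = 1.972 × 1.2313 = 2.4281.
x̄₁ − x̄₂ = 7.4 − 6.1 = 1.3000; interval 1.3000 ± 2.4281 = (-1.13, 3.73).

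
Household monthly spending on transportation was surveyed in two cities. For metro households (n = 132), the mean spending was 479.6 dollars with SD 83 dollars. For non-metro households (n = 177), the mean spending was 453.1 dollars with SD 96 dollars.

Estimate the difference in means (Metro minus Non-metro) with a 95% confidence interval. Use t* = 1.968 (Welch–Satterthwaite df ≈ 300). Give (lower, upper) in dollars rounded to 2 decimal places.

(6.41, 46.59)

SE₁ = s₁/√n₁ = 83/√132 = 7.2242; SE₂ = 96/√177 = 7.2158.
Independent samples, unequal variances: SE_diff = √(SE₁² + SE₂²) = √(52.18906564 + 52.06776964) = 10.2106.
t* = 1.968, so margin of error = 1.968 × 10.2106 = 20.0945.
Difference in means = 479.6 − 453.1 = 26.5000.
26.5000 ± 20.0945 → (6.41, 46.59).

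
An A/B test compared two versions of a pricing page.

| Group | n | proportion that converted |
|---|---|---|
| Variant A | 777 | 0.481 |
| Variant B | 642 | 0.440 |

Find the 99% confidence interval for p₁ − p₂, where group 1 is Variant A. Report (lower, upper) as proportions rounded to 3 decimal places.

Each SE is √(p̂(1−p̂)/n): √(0.4810·0.5190/777) = 0.01792 and √(0.4400·0.5600/642) = 0.01959.
SE(p̂₁ − p̂₂) = √(SE₁² + SE₂²) = √(0.0003211264 + 0.0003837681) = 0.02655, since the two samples are independent.
At 99% confidence z* = 2.576; margin = 2.576 × 0.02655 = 0.06839.
The difference is 0.4810 − 0.4400 = 0.0410, so the interval is 0.0410 ± 0.06839 = (-0.027, 0.109).

(-0.027, 0.109)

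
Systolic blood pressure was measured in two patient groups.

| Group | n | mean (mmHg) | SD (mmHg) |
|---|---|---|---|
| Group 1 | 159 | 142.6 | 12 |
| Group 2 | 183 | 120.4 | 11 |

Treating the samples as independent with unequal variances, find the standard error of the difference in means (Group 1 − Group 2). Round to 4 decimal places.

Per-group SEs: s₁/√n₁ = 12/√159 = 0.9517, s₂/√n₂ = 11/√183 = 0.8131.
Unpooled SE of the difference: √(0.90573289 + 0.66113161) = 1.2517.

1.2517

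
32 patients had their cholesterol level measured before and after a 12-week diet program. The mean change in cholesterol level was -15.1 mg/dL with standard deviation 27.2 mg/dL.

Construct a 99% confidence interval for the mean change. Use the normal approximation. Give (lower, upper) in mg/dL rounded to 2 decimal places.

(-27.49, -2.71)

Paired design: SE = s_d/√n = 27.2/√32 = 4.8083.
z* = 2.576; margin of error = 2.576 × 4.8083 = 12.3862.
-15.1 ± 12.3862 → (-27.49, -2.71).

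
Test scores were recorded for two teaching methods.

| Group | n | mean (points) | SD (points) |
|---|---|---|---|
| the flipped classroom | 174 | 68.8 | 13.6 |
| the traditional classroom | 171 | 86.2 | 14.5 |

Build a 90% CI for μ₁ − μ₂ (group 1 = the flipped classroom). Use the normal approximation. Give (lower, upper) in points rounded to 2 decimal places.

(-19.89, -14.91)

Per-group SEs: s₁/√n₁ = 13.6/√174 = 1.0310, s₂/√n₂ = 14.5/√171 = 1.1088.
Unpooled SE of the difference: √(1.062961 + 1.22943744) = 1.5141.
Margin of error = z* · SE = 1.645 × 1.5141 = 2.4907.
x̄₁ − x̄₂ = 68.8 − 86.2 = -17.4000.
CI: -17.4000 ± 2.4907 = (-19.89, -14.91).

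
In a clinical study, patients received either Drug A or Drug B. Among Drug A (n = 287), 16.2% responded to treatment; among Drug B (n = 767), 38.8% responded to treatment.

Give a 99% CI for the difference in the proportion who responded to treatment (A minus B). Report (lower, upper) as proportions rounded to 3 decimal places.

SE₁ = √(p̂₁(1−p̂₁)/n₁) = √(0.1620·0.8380/287) = 0.02175; SE₂ = √(0.3880·0.6120/767) = 0.01760.
Independent samples: SE of the difference = √(SE₁² + SE₂²) = √(0.0004730625 + 0.00030976) = 0.02798.
z* for 99% confidence is 2.576, so the margin of error is 2.576 × 0.02798 = 0.07208.
Point estimate p̂₁ − p̂₂ = 0.1620 − 0.3880 = -0.2260.
-0.2260 ± 0.07208 → (-0.298, -0.154).

(-0.298, -0.154)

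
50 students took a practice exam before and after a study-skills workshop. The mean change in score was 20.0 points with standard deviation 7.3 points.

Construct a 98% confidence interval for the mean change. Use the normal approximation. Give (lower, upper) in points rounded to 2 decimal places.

(17.60, 22.40)

Paired design: SE = s_d/√n = 7.3/√50 = 1.0324.
z* = 2.326; margin of error = 2.326 × 1.0324 = 2.4014.
20.0 ± 2.4014 → (17.60, 22.40).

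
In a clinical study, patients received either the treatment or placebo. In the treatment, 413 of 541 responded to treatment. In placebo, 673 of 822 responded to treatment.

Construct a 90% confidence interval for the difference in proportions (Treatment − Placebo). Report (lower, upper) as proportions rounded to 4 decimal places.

(-0.0926, -0.0180)

First, p̂₁ = 413/541 = 0.7634; p̂₂ = 673/822 = 0.8187.
The two standard errors are √(0.7634×0.2366/541) = 0.01827 and √(0.8187×0.1813/822) = 0.01344.
Because the samples are independent, SE_diff = √(0.01827² + 0.01344²) = 0.02268.
Using z* = 1.645 for 90%, ME = 1.645 × 0.02268 = 0.03731.
p̂₁ − p̂₂ = -0.0553; interval -0.0553 ± 0.03731 gives (-0.0926, -0.0180).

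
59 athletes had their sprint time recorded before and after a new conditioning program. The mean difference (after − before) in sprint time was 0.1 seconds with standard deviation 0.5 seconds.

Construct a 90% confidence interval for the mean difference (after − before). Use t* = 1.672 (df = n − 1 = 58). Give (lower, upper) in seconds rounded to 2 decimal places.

This is a matched-pairs design, so SE = s_d/√n = 0.5/√59 = 0.0651.
Margin = 1.672 × 0.0651 = 0.1088; the interval is 0.1 ± 0.1088 = (-0.01, 0.21).

(-0.01, 0.21)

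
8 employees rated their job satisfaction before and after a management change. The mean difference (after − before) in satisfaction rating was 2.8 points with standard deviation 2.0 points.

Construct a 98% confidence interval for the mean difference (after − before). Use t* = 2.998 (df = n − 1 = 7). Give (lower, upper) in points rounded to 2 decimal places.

(0.68, 4.92)

This is a matched-pairs design, so SE = s_d/√n = 2.0/√8 = 0.7071.
Margin = 2.998 × 0.7071 = 2.1199; the interval is 2.8 ± 2.1199 = (0.68, 4.92).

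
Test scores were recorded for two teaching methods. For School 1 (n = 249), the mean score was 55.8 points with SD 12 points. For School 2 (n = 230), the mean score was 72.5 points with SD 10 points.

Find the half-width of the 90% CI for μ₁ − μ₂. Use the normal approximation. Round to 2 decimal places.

Standard errors of each mean: 12/√249 = 0.7605 and 10/√230 = 0.6594.
SE(x̄₁ − x̄₂) = √(0.7605² + 0.6594²) = 1.0066 for independent samples with unequal variances.
With z* = 1.645, the margin is 1.645 × 1.0066 = 1.6559.

1.66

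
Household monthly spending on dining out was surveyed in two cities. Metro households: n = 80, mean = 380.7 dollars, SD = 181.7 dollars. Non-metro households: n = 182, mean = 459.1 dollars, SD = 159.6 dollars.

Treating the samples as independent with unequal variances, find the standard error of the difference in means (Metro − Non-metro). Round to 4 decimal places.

23.5084

SE₁ = s₁/√n₁ = 181.7/√80 = 20.3147; SE₂ = 159.6/√182 = 11.8303.
Independent samples, unequal variances: SE_diff = √(SE₁² + SE₂²) = √(412.68703609 + 139.95599809) = 23.5084.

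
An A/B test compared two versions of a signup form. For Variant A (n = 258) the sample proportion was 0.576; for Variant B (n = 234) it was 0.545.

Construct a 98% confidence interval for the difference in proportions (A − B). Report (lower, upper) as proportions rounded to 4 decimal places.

SE₁ = √(p̂₁(1−p̂₁)/n₁) = √(0.5760·0.4240/258) = 0.03077; SE₂ = √(0.5450·0.4550/234) = 0.03255.
Independent samples: SE of the difference = √(SE₁² + SE₂²) = √(0.0009467929 + 0.0010595025) = 0.04479.
z* for 98% confidence is 2.326, so the margin of error is 2.326 × 0.04479 = 0.10418.
Point estimate p̂₁ − p̂₂ = 0.5760 − 0.5450 = 0.0310.
0.0310 ± 0.10418 → (-0.0732, 0.1352).

(-0.0732, 0.1352)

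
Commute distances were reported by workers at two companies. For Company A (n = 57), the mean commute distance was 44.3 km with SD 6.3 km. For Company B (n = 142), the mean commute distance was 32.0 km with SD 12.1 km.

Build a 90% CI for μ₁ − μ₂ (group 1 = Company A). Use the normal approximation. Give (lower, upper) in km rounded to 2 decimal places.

(10.14, 14.46)

SE₁ = s₁/√n₁ = 6.3/√57 = 0.8345; SE₂ = 12.1/√142 = 1.0154.
Independent samples, unequal variances: SE_diff = √(SE₁² + SE₂²) = √(0.69639025 + 1.03103716) = 1.3143.
z* = 1.645, so margin of error = 1.645 × 1.3143 = 2.1620.
Difference in means = 44.3 − 32.0 = 12.3000.
12.3000 ± 2.1620 → (10.14, 14.46).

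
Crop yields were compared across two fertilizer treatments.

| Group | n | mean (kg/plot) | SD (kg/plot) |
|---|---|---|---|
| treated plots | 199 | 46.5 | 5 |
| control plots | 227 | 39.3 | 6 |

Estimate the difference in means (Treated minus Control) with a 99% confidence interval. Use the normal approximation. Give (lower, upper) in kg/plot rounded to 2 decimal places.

SE₁ = s₁/√n₁ = 5/√199 = 0.3544; SE₂ = 6/√227 = 0.3982.
Independent samples, unequal variances: SE_diff = √(SE₁² + SE₂²) = √(0.12559936 + 0.15856324) = 0.5331.
z* = 2.576, so margin of error = 2.576 × 0.5331 = 1.3733.
Difference in means = 46.5 − 39.3 = 7.2000.
7.2000 ± 1.3733 → (5.83, 8.57).

(5.83, 8.57)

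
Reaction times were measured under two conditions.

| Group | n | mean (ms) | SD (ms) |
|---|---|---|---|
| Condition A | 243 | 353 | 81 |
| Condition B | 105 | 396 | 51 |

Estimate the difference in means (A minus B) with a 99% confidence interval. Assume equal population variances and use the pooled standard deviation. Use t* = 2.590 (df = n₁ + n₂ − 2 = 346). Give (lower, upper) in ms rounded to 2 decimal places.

Pooled variance s_p² = [242·81² + 104·51²] / (243+105−2) = 5370.7110, so s_p = 73.2851.
SE_diff = s_p·√(1/n₁ + 1/n₂) = 73.2851·√(1/243 + 1/105) = 8.5587.
t* = 2.590; margin = 2.590 × 8.5587 = 22.1670.
Difference = 353 − 396 = -43.0000.
-43.0000 ± 22.1670 → (-65.17, -20.83).

(-65.17, -20.83)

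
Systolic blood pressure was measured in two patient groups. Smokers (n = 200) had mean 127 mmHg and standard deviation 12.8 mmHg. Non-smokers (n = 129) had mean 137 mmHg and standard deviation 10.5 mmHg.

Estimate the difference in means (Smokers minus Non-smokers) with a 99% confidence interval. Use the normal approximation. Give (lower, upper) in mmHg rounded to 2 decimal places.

(-13.33, -6.67)

SE₁ = s₁/√n₁ = 12.8/√200 = 0.9051; SE₂ = 10.5/√129 = 0.9245.
Independent samples, unequal variances: SE_diff = √(SE₁² + SE₂²) = √(0.81920601 + 0.85470025) = 1.2938.
z* = 2.576, so margin of error = 2.576 × 1.2938 = 3.3328.
Difference in means = 127 − 137 = -10.0000.
-10.0000 ± 3.3328 → (-13.33, -6.67).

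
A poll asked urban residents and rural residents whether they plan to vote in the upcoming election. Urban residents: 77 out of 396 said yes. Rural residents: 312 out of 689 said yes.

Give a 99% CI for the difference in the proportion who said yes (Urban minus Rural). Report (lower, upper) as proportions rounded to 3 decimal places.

p̂₁ = 77/396 = 0.1944 and p̂₂ = 312/689 = 0.4528.
SE₁ = √(p̂₁(1−p̂₁)/n₁) = √(0.1944·0.8056/396) = 0.01989; SE₂ = √(0.4528·0.5472/689) = 0.01896.
Independent samples: SE of the difference = √(SE₁² + SE₂²) = √(0.0003956121 + 0.0003594816) = 0.02748.
z* for 99% confidence is 2.576, so the margin of error is 2.576 × 0.02748 = 0.07079.
Point estimate p̂₁ − p̂₂ = 0.1944 − 0.4528 = -0.2584.
-0.2584 ± 0.07079 → (-0.329, -0.188).

(-0.329, -0.188)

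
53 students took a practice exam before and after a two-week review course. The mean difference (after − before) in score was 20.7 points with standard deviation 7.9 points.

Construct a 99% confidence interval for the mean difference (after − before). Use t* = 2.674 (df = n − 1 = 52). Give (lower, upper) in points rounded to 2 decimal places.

(17.80, 23.60)

This is a matched-pairs design, so SE = s_d/√n = 7.9/√53 = 1.0851.
Margin = 2.674 × 1.0851 = 2.9016; the interval is 20.7 ± 2.9016 = (17.80, 23.60).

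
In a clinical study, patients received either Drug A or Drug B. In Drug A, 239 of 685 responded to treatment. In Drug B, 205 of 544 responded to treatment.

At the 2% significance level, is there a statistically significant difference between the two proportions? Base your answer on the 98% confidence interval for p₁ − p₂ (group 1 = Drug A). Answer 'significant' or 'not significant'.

not significant

Sample proportions: 239/685 = 0.3489, 205/544 = 0.3768.
Each SE is √(p̂(1−p̂)/n): √(0.3489·0.6511/685) = 0.01821 and √(0.3768·0.6232/544) = 0.02078.
SE(p̂₁ − p̂₂) = √(SE₁² + SE₂²) = √(0.0003316041 + 0.0004318084) = 0.02763, since the two samples are independent.
At 98% confidence z* = 2.326; margin = 2.326 × 0.02763 = 0.06427.
The difference is 0.3489 − 0.3768 = -0.0279, so the interval is -0.0279 ± 0.06427 = (-0.09217, 0.03637).
The interval (-0.09217, 0.03637) contains 0, so the difference is not significant.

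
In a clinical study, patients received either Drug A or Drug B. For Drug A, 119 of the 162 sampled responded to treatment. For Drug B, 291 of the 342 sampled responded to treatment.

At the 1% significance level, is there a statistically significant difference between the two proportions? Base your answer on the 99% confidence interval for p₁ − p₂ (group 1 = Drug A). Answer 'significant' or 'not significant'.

significant

p̂₁ = 119/162 = 0.7346 and p̂₂ = 291/342 = 0.8509.
SE₁ = √(p̂₁(1−p̂₁)/n₁) = √(0.7346·0.2654/162) = 0.03469; SE₂ = √(0.8509·0.1491/342) = 0.01926.
Independent samples: SE of the difference = √(SE₁² + SE₂²) = √(0.0012033961 + 0.0003709476) = 0.03968.
z* for 99% confidence is 2.576, so the margin of error is 2.576 × 0.03968 = 0.10222.
Point estimate p̂₁ − p̂₂ = 0.7346 − 0.8509 = -0.1163.
-0.1163 ± 0.10222 → (-0.21852, -0.01408).
The interval (-0.21852, -0.01408) does not contain 0, so the difference is significant.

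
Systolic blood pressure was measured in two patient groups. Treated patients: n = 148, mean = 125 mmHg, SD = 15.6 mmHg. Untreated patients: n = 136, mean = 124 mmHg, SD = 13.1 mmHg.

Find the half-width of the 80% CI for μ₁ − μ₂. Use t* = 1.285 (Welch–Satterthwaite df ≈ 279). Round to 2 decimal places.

Per-group SEs: s₁/√n₁ = 15.6/√148 = 1.2823, s₂/√n₂ = 13.1/√136 = 1.1233.
Unpooled SE of the difference: √(1.64429329 + 1.26180289) = 1.7047.
Margin of error = t* · SE = 1.285 × 1.7047 = 2.1905.

2.19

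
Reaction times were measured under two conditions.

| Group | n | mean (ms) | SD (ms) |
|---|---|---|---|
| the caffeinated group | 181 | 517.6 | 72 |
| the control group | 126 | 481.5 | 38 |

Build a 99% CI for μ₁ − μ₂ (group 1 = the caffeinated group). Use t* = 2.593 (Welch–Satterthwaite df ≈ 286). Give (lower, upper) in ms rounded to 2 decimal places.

(19.68, 52.52)

Standard errors of each mean: 72/√181 = 5.3517 and 38/√126 = 3.3853.
SE(x̄₁ − x̄₂) = √(5.3517² + 3.3853²) = 6.3325 for independent samples with unequal variances.
With t* = 2.593, the margin is 2.593 × 6.3325 = 16.4202.
x̄₁ − x̄₂ = 517.6 − 481.5 = 36.1000; the interval is 36.1000 ± 16.4202 = (19.68, 52.52).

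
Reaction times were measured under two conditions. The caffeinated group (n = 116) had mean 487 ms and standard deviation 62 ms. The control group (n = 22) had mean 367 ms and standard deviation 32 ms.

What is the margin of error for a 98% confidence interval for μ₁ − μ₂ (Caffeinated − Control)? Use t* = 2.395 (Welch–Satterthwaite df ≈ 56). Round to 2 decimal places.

Standard errors of each mean: 62/√116 = 5.7566 and 32/√22 = 6.8224.
SE(x̄₁ − x̄₂) = √(5.7566² + 6.8224²) = 8.9266 for independent samples with unequal variances.
With t* = 2.395, the margin is 2.395 × 8.9266 = 21.3792.

21.38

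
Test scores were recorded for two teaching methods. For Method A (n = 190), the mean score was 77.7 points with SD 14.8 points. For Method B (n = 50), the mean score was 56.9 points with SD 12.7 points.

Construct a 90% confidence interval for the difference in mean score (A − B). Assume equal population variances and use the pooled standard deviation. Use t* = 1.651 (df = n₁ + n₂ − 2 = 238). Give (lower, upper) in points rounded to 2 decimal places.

s_p = √[((n₁−1)s₁² + (n₂−1)s₂²)/(n₁+n₂−2)] = √[(189·14.8² + 49·12.7²)/238] = 14.3927.
SE = 14.3927·√(1/190 + 1/50) = 2.2876.
With t* = 1.651, margin = 1.651 × 2.2876 = 3.7768.
x̄₁ − x̄₂ = 77.7 − 56.9 = 20.8000; interval 20.8000 ± 3.7768 = (17.02, 24.58).

(17.02, 24.58)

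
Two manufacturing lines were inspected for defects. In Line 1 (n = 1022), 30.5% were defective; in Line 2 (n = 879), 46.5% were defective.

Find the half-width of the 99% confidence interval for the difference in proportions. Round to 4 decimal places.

0.0570

SE₁ = √(p̂₁(1−p̂₁)/n₁) = √(0.3050·0.6950/1022) = 0.01440; SE₂ = √(0.4650·0.5350/879) = 0.01682.
Independent samples: SE of the difference = √(SE₁² + SE₂²) = √(0.00020736 + 0.0002829124) = 0.02214.
z* for 99% confidence is 2.576, so the margin of error is 2.576 × 0.02214 = 0.05703.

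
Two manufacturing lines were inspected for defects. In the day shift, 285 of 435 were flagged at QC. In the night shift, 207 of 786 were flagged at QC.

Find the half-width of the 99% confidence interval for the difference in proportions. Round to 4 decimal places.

p̂₁ = 285/435 = 0.6552 and p̂₂ = 207/786 = 0.2634.
SE₁ = √(p̂₁(1−p̂₁)/n₁) = √(0.6552·0.3448/435) = 0.02279; SE₂ = √(0.2634·0.7366/786) = 0.01571.
Independent samples: SE of the difference = √(SE₁² + SE₂²) = √(0.0005193841 + 0.0002468041) = 0.02768.
z* for 99% confidence is 2.576, so the margin of error is 2.576 × 0.02768 = 0.07130.

0.0713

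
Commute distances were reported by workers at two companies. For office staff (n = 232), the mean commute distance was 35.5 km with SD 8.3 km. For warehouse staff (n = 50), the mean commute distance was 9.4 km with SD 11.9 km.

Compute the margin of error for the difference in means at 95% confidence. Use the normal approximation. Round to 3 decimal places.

3.467

Standard errors of each mean: 8.3/√232 = 0.5449 and 11.9/√50 = 1.6829.
SE(x̄₁ − x̄₂) = √(0.5449² + 1.6829²) = 1.7689 for independent samples with unequal variances.
With z* = 1.960, the margin is 1.960 × 1.7689 = 3.4670.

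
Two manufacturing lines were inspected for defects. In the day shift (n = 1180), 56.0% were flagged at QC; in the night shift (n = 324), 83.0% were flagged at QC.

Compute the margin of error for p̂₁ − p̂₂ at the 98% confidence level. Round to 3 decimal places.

0.059

Each SE is √(p̂(1−p̂)/n): √(0.5600·0.4400/1180) = 0.01445 and √(0.8300·0.1700/324) = 0.02087.
SE(p̂₁ − p̂₂) = √(SE₁² + SE₂²) = √(0.0002088025 + 0.0004355569) = 0.02538, since the two samples are independent.
At 98% confidence z* = 2.326; margin = 2.326 × 0.02538 = 0.05903.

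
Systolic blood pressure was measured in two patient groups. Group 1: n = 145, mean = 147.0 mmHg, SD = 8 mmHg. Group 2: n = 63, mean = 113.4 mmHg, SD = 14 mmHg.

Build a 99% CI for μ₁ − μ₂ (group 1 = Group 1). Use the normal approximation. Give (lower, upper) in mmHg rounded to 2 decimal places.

SE₁ = s₁/√n₁ = 8/√145 = 0.6644; SE₂ = 14/√63 = 1.7638.
Independent samples, unequal variances: SE_diff = √(SE₁² + SE₂²) = √(0.44142736 + 3.11099044) = 1.8848.
z* = 2.576, so margin of error = 2.576 × 1.8848 = 4.8552.
Difference in means = 147.0 − 113.4 = 33.6000.
33.6000 ± 4.8552 → (28.74, 38.46).

(28.74, 38.46)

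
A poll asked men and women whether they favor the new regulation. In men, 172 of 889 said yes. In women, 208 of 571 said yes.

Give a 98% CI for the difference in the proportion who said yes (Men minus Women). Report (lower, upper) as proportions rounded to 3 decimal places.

(-0.227, -0.115)

p̂₁ = 172/889 = 0.1935 and p̂₂ = 208/571 = 0.3643.
SE₁ = √(p̂₁(1−p̂₁)/n₁) = √(0.1935·0.8065/889) = 0.01325; SE₂ = √(0.3643·0.6357/571) = 0.02014.
Independent samples: SE of the difference = √(SE₁² + SE₂²) = √(0.0001755625 + 0.0004056196) = 0.02411.
z* for 98% confidence is 2.326, so the margin of error is 2.326 × 0.02411 = 0.05608.
Point estimate p̂₁ − p̂₂ = 0.1935 − 0.3643 = -0.1708.
-0.1708 ± 0.05608 → (-0.227, -0.115).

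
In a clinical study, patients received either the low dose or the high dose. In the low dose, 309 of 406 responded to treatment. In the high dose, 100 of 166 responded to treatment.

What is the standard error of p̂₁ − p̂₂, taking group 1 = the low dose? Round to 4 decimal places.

p̂₁ = 309/406 = 0.7611 and p̂₂ = 100/166 = 0.6024.
SE₁ = √(p̂₁(1−p̂₁)/n₁) = √(0.7611·0.2389/406) = 0.02116; SE₂ = √(0.6024·0.3976/166) = 0.03798.
Independent samples: SE of the difference = √(SE₁² + SE₂²) = √(0.0004477456 + 0.0014424804) = 0.04348.

0.0435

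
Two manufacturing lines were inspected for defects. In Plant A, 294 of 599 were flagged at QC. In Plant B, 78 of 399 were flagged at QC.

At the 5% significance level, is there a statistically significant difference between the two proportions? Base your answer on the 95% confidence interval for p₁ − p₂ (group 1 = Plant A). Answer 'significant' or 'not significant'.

Sample proportions: 294/599 = 0.4908, 78/399 = 0.1955.
Each SE is √(p̂(1−p̂)/n): √(0.4908·0.5092/599) = 0.02043 and √(0.1955·0.8045/399) = 0.01985.
SE(p̂₁ − p̂₂) = √(SE₁² + SE₂²) = √(0.0004173849 + 0.0003940225) = 0.02849, since the two samples are independent.
At 95% confidence z* = 1.960; margin = 1.960 × 0.02849 = 0.05584.
The difference is 0.4908 − 0.1955 = 0.2953, so the interval is 0.2953 ± 0.05584 = (0.23946, 0.35114).
The interval (0.23946, 0.35114) does not contain 0, so the difference is significant.

significant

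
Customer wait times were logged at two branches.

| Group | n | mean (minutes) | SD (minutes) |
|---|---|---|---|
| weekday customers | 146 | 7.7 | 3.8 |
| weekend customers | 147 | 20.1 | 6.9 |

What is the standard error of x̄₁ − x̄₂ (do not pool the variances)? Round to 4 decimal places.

SE₁ = s₁/√n₁ = 3.8/√146 = 0.3145; SE₂ = 6.9/√147 = 0.5691.
Independent samples, unequal variances: SE_diff = √(SE₁² + SE₂²) = √(0.09891025 + 0.32387481) = 0.6502.

0.6502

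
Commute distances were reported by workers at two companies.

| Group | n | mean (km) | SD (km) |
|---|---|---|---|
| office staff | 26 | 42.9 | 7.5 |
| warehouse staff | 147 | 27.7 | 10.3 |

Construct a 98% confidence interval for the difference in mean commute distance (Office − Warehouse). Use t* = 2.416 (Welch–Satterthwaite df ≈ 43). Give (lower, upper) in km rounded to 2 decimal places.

(11.10, 19.30)

SE₁ = s₁/√n₁ = 7.5/√26 = 1.4709; SE₂ = 10.3/√147 = 0.8495.
Independent samples, unequal variances: SE_diff = √(SE₁² + SE₂²) = √(2.16354681 + 0.72165025) = 1.6986.
t* = 2.416, so margin of error = 2.416 × 1.6986 = 4.1038.
Difference in means = 42.9 − 27.7 = 15.2000.
15.2000 ± 4.1038 → (11.10, 19.30).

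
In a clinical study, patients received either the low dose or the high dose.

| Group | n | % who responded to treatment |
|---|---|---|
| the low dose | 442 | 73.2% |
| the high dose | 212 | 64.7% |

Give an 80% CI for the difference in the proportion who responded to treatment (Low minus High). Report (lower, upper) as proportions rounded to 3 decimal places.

(0.035, 0.135)

The two standard errors are √(0.7320×0.2680/442) = 0.02107 and √(0.6470×0.3530/212) = 0.03282.
Because the samples are independent, SE_diff = √(0.02107² + 0.03282²) = 0.03900.
Using z* = 1.282 for 80%, ME = 1.282 × 0.03900 = 0.05000.
p̂₁ − p̂₂ = 0.0850; interval 0.0850 ± 0.05000 gives (0.035, 0.135).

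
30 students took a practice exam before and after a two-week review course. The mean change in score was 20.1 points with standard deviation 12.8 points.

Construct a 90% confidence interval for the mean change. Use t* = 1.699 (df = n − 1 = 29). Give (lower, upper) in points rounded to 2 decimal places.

Paired design: SE = s_d/√n = 12.8/√30 = 2.3369.
t* = 1.699; margin of error = 1.699 × 2.3369 = 3.9704.
20.1 ± 3.9704 → (16.13, 24.07).

(16.13, 24.07)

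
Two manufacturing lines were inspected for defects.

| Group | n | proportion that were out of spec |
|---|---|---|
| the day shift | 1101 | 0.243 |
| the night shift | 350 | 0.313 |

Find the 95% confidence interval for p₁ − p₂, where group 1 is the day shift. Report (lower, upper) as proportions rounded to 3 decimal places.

(-0.125, -0.015)

SE₁ = √(p̂₁(1−p̂₁)/n₁) = √(0.2430·0.7570/1101) = 0.01293; SE₂ = √(0.3130·0.6870/350) = 0.02479.
Independent samples: SE of the difference = √(SE₁² + SE₂²) = √(0.0001671849 + 0.0006145441) = 0.02796.
z* for 95% confidence is 1.960, so the margin of error is 1.960 × 0.02796 = 0.05480.
Point estimate p̂₁ − p̂₂ = 0.2430 − 0.3130 = -0.0700.
-0.0700 ± 0.05480 → (-0.125, -0.015).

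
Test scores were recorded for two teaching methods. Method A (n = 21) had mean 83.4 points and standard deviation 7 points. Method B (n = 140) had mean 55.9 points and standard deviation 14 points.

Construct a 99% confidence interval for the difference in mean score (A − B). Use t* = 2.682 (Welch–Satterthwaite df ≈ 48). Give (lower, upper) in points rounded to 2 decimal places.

Per-group SEs: s₁/√n₁ = 7/√21 = 1.5275, s₂/√n₂ = 14/√140 = 1.1832.
Unpooled SE of the difference: √(2.33325625 + 1.39996224) = 1.9322.
Margin of error = t* · SE = 2.682 × 1.9322 = 5.1822.
x̄₁ − x̄₂ = 83.4 − 55.9 = 27.5000.
CI: 27.5000 ± 5.1822 = (22.32, 32.68).

(22.32, 32.68)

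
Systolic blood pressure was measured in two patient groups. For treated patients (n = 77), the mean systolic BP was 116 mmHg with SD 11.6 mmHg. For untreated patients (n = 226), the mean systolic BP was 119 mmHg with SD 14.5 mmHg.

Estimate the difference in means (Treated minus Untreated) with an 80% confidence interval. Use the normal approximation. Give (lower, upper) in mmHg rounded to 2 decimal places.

SE₁ = s₁/√n₁ = 11.6/√77 = 1.3219; SE₂ = 14.5/√226 = 0.9645.
Independent samples, unequal variances: SE_diff = √(SE₁² + SE₂²) = √(1.74741961 + 0.93026025) = 1.6364.
z* = 1.282, so margin of error = 1.282 × 1.6364 = 2.0979.
Difference in means = 116 − 119 = -3.0000.
-3.0000 ± 2.0979 → (-5.10, -0.90).

(-5.10, -0.90)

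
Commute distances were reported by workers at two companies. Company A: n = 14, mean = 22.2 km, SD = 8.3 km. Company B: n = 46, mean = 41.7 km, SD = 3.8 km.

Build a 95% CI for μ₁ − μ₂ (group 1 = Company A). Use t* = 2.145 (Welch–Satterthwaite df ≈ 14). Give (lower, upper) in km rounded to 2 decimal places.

SE₁ = s₁/√n₁ = 8.3/√14 = 2.2183; SE₂ = 3.8/√46 = 0.5603.
Independent samples, unequal variances: SE_diff = √(SE₁² + SE₂²) = √(4.92085489 + 0.31393609) = 2.2880.
t* = 2.145, so margin of error = 2.145 × 2.2880 = 4.9078.
Difference in means = 22.2 − 41.7 = -19.5000.
-19.5000 ± 4.9078 → (-24.41, -14.59).

(-24.41, -14.59)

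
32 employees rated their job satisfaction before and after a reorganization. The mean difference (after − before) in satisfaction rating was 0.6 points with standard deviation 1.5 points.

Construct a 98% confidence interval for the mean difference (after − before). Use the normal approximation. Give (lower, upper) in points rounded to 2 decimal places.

Paired design: SE = s_d/√n = 1.5/√32 = 0.2652.
z* = 2.326; margin of error = 2.326 × 0.2652 = 0.6169.
0.6 ± 0.6169 → (-0.02, 1.22).

(-0.02, 1.22)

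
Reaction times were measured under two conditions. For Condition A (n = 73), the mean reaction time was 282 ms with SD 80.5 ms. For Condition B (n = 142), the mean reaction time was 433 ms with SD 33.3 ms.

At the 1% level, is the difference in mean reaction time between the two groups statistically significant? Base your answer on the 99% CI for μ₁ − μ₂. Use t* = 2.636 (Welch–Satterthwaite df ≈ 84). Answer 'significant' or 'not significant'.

significant

Per-group SEs: s₁/√n₁ = 80.5/√73 = 9.4218, s₂/√n₂ = 33.3/√142 = 2.7945.
Unpooled SE of the difference: √(88.77031524 + 7.80923025) = 9.8275.
Margin of error = t* · SE = 2.636 × 9.8275 = 25.9053.
x̄₁ − x̄₂ = 282 − 433 = -151.0000.
CI: -151.0000 ± 25.9053 = (-176.9053, -125.0947).
The interval (-176.9053, -125.0947) does not contain 0, so the difference is significant.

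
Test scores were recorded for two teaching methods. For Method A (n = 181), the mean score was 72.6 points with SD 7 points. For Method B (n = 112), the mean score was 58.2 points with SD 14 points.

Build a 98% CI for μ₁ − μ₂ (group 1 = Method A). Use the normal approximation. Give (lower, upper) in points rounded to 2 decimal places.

Per-group SEs: s₁/√n₁ = 7/√181 = 0.5203, s₂/√n₂ = 14/√112 = 1.3229.
Unpooled SE of the difference: √(0.27071209 + 1.75006441) = 1.4215.
Margin of error = z* · SE = 2.326 × 1.4215 = 3.3064.
x̄₁ − x̄₂ = 72.6 − 58.2 = 14.4000.
CI: 14.4000 ± 3.3064 = (11.09, 17.71).

(11.09, 17.71)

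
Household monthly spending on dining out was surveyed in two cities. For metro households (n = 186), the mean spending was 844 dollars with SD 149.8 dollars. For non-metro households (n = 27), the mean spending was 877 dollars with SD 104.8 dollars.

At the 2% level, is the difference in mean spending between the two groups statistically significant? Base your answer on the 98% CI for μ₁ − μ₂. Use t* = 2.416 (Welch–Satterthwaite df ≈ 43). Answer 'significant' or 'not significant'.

Standard errors of each mean: 149.8/√186 = 10.9839 and 104.8/√27 = 20.1688.
SE(x̄₁ − x̄₂) = √(10.9839² + 20.1688²) = 22.9658 for independent samples with unequal variances.
With t* = 2.416, the margin is 2.416 × 22.9658 = 55.4854.
x̄₁ − x̄₂ = 844 − 877 = -33.0000; the interval is -33.0000 ± 55.4854 = (-88.4854, 22.4854).
The interval (-88.4854, 22.4854) contains 0, so the difference is not significant.

not significant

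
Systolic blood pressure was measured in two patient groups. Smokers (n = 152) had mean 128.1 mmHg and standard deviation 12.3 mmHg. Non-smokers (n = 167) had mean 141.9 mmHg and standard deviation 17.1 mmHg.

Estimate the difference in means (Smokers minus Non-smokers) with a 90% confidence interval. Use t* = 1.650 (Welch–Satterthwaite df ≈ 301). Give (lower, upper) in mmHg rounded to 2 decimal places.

SE₁ = s₁/√n₁ = 12.3/√152 = 0.9977; SE₂ = 17.1/√167 = 1.3232.
Independent samples, unequal variances: SE_diff = √(SE₁² + SE₂²) = √(0.99540529 + 1.75085824) = 1.6572.
t* = 1.650, so margin of error = 1.650 × 1.6572 = 2.7344.
Difference in means = 128.1 − 141.9 = -13.8000.
-13.8000 ± 2.7344 → (-16.53, -11.07).

(-16.53, -11.07)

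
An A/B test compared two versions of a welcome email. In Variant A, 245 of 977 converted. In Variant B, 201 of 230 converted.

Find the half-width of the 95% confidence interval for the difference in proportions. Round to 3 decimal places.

0.051

First, p̂₁ = 245/977 = 0.2508; p̂₂ = 201/230 = 0.8739.
The two standard errors are √(0.2508×0.7492/977) = 0.01387 and √(0.8739×0.1261/230) = 0.02189.
Because the samples are independent, SE_diff = √(0.01387² + 0.02189²) = 0.02591.
Using z* = 1.960 for 95%, ME = 1.960 × 0.02591 = 0.05078.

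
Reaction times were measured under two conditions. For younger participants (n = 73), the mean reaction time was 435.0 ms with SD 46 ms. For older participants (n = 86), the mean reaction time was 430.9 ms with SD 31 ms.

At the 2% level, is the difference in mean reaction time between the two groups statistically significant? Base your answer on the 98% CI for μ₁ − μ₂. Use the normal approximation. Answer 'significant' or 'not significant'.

Standard errors of each mean: 46/√73 = 5.3839 and 31/√86 = 3.3428.
SE(x̄₁ − x̄₂) = √(5.3839² + 3.3428²) = 6.3372 for independent samples with unequal variances.
With z* = 2.326, the margin is 2.326 × 6.3372 = 14.7403.
x̄₁ − x̄₂ = 435.0 − 430.9 = 4.1000; the interval is 4.1000 ± 14.7403 = (-10.6403, 18.8403).
The interval (-10.6403, 18.8403) contains 0, so the difference is not significant.

not significant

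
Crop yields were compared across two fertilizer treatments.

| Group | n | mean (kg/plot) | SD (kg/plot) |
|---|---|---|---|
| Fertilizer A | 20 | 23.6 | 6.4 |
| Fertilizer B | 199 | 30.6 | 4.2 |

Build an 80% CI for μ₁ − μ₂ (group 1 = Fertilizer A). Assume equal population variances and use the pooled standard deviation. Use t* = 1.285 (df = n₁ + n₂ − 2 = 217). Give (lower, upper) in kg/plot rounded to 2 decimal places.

(-8.34, -5.66)

s_p = √[((n₁−1)s₁² + (n₂−1)s₂²)/(n₁+n₂−2)] = √[(19·6.4² + 198·4.2²)/217] = 4.4364.
SE = 4.4364·√(1/20 + 1/199) = 1.0407.
With t* = 1.285, margin = 1.285 × 1.0407 = 1.3373.
x̄₁ − x̄₂ = 23.6 − 30.6 = -7.0000; interval -7.0000 ± 1.3373 = (-8.34, -5.66).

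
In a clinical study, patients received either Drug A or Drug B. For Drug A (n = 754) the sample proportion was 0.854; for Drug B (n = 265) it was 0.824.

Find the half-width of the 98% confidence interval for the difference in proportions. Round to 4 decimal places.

0.0621

Each SE is √(p̂(1−p̂)/n): √(0.8540·0.1460/754) = 0.01286 and √(0.8240·0.1760/265) = 0.02339.
SE(p̂₁ − p̂₂) = √(SE₁² + SE₂²) = √(0.0001653796 + 0.0005470921) = 0.02669, since the two samples are independent.
At 98% confidence z* = 2.326; margin = 2.326 × 0.02669 = 0.06208.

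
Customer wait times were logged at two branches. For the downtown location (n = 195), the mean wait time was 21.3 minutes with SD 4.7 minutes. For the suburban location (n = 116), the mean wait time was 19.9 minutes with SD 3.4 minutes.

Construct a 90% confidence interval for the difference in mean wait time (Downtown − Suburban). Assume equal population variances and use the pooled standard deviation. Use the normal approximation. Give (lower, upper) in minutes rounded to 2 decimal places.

(0.58, 2.22)

s_p = √[((n₁−1)s₁² + (n₂−1)s₂²)/(n₁+n₂−2)] = √[(194·4.7² + 115·3.4²)/309] = 4.2628.
SE = 4.2628·√(1/195 + 1/116) = 0.4998.
With z* = 1.645, margin = 1.645 × 0.4998 = 0.8222.
x̄₁ − x̄₂ = 21.3 − 19.9 = 1.4000; interval 1.4000 ± 0.8222 = (0.58, 2.22).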